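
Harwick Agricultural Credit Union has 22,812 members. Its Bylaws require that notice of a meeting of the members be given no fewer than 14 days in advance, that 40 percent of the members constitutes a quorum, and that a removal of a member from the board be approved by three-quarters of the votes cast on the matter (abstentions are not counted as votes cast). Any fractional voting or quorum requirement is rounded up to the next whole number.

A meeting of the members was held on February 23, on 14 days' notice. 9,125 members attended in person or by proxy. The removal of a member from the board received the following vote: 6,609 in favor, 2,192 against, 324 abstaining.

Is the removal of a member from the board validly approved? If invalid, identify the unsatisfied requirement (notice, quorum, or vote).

Notice: 14 days given; 14 required. Satisfied.
Quorum: 40% of 22,812 = 9,124.80, rounded up to 9,125; 9,125 present. Satisfied.
Vote: requires three-fourths of the votes cast (9,125 − 324 abstaining = 8,801); 3/4 of 8801 = 6600.75, rounded up to 6601, so 6,601 needed; 6,609 in favor. Satisfied.

Valid — all requirements satisfied.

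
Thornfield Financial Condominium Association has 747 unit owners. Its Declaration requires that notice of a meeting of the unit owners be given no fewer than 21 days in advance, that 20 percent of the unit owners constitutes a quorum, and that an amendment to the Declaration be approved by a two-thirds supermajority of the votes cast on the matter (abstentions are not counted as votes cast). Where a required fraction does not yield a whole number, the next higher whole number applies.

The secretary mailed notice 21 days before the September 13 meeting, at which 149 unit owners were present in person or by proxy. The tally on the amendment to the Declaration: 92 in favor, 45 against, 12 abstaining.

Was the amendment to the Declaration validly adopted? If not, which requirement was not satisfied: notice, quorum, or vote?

Invalid — quorum requirement not satisfied.

Notice: 21 days given; 21 required. Satisfied.
Quorum: 20% of 747 = 149.40, rounded up to 150; 149 present. Not satisfied.
Vote: requires two-thirds of the votes cast (149 − 12 abstaining = 137); 2/3 of 137 = 91.33, rounded up to 92, so 92 needed; 92 in favor. Satisfied.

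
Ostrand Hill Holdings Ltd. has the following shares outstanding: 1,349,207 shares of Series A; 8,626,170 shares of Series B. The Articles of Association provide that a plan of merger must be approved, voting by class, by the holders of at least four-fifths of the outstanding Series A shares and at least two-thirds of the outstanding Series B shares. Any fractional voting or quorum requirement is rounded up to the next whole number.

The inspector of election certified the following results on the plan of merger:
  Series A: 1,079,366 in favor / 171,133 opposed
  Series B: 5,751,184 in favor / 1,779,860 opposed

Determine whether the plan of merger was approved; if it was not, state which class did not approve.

Series A: 4/5 of 1349207 = 1079365.60, rounded up to 1079366; 1,079,366 required, 1,079,366 in favor — approved.
Series B: 2/3 of 8626170 = 5750780; 5,750,780 required, 5,751,184 in favor — approved.

Approved — every class gave the required vote.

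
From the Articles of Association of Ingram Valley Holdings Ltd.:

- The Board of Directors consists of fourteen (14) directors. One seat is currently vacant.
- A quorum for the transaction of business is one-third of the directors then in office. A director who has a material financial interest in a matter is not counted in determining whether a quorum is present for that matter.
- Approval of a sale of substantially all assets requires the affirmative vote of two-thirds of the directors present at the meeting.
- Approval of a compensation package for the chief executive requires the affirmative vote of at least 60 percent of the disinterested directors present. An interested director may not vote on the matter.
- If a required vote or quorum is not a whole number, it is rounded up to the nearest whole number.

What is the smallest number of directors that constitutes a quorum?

5

1/3 of 13 = 4.33, rounded up to 5.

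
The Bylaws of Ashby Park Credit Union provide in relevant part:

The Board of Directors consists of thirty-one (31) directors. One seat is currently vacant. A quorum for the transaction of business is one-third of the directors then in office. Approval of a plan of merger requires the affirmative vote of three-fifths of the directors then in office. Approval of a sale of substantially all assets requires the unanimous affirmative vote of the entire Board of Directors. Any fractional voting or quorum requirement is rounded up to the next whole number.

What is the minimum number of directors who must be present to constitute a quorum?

10

1/3 of 30 = 10.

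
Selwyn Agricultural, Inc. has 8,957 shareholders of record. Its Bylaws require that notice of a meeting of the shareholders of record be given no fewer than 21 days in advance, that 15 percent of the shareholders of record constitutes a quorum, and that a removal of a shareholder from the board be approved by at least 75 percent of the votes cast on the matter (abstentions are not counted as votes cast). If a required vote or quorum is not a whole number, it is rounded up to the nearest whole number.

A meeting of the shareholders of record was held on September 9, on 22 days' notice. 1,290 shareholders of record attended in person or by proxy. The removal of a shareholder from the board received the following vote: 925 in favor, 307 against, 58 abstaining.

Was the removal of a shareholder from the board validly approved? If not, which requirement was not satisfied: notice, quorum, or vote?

Invalid — quorum requirement not satisfied.

Notice: 22 days given; 21 required. Satisfied.
Quorum: 15% of 8,957 = 1,343.55, rounded up to 1,344; 1,290 present. Not satisfied.
Vote: requires three-fourths of the votes cast (1,290 − 58 abstaining = 1,232); 3/4 of 1232 = 924, so 924 needed; 925 in favor. Satisfied.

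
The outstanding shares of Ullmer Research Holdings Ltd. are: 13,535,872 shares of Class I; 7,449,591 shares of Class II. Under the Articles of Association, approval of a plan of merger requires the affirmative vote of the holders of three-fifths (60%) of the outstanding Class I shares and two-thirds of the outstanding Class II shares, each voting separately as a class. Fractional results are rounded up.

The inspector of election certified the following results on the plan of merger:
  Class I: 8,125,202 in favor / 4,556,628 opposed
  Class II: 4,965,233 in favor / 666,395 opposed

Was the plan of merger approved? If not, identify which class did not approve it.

Not approved — the Class II shares did not give the required vote.

Class I: 3/5 of 13535872 = 8121523.20, rounded up to 8121524; 8,121,524 required, 8,125,202 in favor — approved.
Class II: 2/3 of 7449591 = 4966394; 4,966,394 required, 4,965,233 in favor — not approved.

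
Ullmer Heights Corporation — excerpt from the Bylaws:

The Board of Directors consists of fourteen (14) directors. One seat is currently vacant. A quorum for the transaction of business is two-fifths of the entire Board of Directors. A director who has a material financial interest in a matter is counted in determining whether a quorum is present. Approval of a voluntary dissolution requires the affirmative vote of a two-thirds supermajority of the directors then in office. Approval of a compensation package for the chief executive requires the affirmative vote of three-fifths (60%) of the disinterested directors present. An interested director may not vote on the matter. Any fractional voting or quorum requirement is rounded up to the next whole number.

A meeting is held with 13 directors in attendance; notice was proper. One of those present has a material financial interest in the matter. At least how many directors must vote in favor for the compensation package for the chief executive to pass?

8

The compensation package for the chief executive requires three-fifths of the disinterested directors present (13 − 1 = 12).
3/5 of 12 = 7.20, rounded up to 8.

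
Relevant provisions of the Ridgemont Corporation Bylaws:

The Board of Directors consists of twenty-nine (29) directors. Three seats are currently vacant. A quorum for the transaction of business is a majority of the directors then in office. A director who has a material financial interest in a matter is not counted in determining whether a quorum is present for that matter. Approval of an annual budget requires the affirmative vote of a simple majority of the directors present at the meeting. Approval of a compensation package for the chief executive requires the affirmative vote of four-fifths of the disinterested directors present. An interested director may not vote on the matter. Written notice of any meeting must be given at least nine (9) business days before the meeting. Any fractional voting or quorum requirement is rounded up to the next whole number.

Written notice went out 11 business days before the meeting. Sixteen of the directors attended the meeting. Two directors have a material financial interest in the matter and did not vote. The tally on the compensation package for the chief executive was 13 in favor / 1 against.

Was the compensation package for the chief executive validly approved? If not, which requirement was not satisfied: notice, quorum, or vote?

Notice: 11 business days given; 9 required (11 ≥ 9). Satisfied.
Quorum: 16 present, but the 2 interested directors do not count, leaving 14. Quorum is 14. Satisfied.
Vote: the compensation package for the chief executive requires four-fifths of the disinterested directors present (16 − 2 = 14). 4/5 of 14 = 11.20, rounded up to 12, so 12 affirmative votes are needed; 13 voted in favor. Satisfied.

Valid — all requirements satisfied.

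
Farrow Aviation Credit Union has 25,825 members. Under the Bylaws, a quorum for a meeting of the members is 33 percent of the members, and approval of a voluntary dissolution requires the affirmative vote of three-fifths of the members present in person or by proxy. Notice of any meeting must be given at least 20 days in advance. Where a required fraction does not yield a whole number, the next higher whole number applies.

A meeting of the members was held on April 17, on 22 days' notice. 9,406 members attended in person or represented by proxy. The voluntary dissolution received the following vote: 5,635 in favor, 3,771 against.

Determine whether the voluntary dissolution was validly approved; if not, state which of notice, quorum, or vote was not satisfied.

Invalid — vote requirement not satisfied.

Notice: 22 days given; 20 required. Satisfied.
Quorum: 33% of 25,825 = 8,522.25, rounded up to 8,523; 9,406 present. Satisfied.
Vote: requires three-fifths of those present (9,406); 3/5 of 9406 = 5643.60, rounded up to 5644, so 5,644 needed; 5,635 in favor. Not satisfied.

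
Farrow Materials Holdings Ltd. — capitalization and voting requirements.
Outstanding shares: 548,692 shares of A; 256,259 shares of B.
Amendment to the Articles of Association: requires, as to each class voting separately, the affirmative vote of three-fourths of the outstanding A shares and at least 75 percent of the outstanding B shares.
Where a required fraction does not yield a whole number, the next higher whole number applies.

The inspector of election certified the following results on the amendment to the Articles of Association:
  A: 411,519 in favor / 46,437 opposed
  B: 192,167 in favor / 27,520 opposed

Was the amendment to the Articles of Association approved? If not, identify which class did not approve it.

Not approved — the B shares did not give the required vote.

A: 3/4 of 548692 = 411519; 411,519 required, 411,519 in favor — approved.
B: 3/4 of 256259 = 192194.25, rounded up to 192195; 192,195 required, 192,167 in favor — not approved.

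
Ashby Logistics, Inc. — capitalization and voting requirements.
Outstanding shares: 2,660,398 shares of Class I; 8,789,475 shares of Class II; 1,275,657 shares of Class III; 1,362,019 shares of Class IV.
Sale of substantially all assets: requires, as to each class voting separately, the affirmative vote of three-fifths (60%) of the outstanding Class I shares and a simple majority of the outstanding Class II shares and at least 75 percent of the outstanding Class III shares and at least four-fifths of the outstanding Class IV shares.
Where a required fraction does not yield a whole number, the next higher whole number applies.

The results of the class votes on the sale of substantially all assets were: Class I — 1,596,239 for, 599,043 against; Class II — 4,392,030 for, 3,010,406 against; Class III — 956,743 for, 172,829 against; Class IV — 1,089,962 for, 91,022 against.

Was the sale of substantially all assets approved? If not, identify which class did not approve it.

Not approved — the Class II shares did not give the required vote.

Class I: 3/5 of 2660398 = 1596238.80, rounded up to 1596239; 1,596,239 required, 1,596,239 in favor — approved.
Class II: a majority of 8789475 is 4394738; 4,394,738 required, 4,392,030 in favor — not approved.
Class III: 3/4 of 1275657 = 956742.75, rounded up to 956743; 956,743 required, 956,743 in favor — approved.
Class IV: 4/5 of 1362019 = 1089615.20, rounded up to 1089616; 1,089,616 required, 1,089,962 in favor — approved.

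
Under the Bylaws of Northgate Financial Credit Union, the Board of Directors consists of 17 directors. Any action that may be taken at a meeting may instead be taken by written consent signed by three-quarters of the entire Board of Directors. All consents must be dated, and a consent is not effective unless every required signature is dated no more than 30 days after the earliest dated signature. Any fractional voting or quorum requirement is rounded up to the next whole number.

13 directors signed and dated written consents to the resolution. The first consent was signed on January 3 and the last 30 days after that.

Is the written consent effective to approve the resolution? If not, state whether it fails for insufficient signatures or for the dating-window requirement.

Effective — both the signature and dating-window requirements are satisfied.

Signatures required: three-quarters of 17 — 3/4 of 17 = 12.75, rounded up to 13, so 13 needed; 13 signed. Sufficient.
Dating window: the latest signature is 30 days after the earliest; the limit is 30 days. Within the window.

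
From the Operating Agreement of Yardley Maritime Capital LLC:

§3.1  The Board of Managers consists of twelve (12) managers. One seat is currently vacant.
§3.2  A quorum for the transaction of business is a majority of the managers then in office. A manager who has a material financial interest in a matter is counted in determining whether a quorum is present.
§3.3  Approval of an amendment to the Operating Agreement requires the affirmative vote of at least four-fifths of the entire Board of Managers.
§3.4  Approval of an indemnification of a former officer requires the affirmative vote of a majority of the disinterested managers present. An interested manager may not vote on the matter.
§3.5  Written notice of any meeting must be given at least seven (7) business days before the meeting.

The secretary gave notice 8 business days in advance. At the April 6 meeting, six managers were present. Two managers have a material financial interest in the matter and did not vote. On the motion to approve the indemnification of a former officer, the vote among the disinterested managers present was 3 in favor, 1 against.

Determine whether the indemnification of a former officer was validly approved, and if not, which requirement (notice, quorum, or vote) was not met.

Valid — all requirements satisfied.

Notice: 8 business days given; 7 required (8 ≥ 7). Satisfied.
Quorum: 6 present (interested managers count toward quorum); quorum is 6. Satisfied.
Vote: the indemnification of a former officer requires a majority of the disinterested managers present (6 − 2 = 4). A majority of 4 is 3, so 3 affirmative votes are needed; 3 voted in favor. Satisfied.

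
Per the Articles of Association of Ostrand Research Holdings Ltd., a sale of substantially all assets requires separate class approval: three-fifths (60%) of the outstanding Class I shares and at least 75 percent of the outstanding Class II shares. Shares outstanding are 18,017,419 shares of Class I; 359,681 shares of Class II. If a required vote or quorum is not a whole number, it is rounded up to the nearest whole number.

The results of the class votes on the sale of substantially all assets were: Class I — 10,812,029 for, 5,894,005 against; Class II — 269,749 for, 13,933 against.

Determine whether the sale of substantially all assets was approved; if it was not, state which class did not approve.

Class I: 3/5 of 18017419 = 10810451.40, rounded up to 10810452; 10,810,452 required, 10,812,029 in favor — approved.
Class II: 3/4 of 359681 = 269760.75, rounded up to 269761; 269,761 required, 269,749 in favor — not approved.

Not approved — the Class II shares did not give the required vote.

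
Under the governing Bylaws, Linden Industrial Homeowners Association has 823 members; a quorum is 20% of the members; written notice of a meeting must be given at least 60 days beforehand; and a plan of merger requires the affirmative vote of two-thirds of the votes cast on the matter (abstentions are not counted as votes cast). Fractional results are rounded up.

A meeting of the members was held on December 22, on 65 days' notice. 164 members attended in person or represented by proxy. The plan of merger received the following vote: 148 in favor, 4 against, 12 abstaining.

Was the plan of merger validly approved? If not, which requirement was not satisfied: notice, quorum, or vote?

Notice: 65 days given; 60 required. Satisfied.
Quorum: 20% of 823 = 164.60, rounded up to 165; 164 present. Not satisfied.
Vote: requires two-thirds of the votes cast (164 − 12 abstaining = 152); 2/3 of 152 = 101.33, rounded up to 102, so 102 needed; 148 in favor. Satisfied.

Invalid — quorum requirement not satisfied.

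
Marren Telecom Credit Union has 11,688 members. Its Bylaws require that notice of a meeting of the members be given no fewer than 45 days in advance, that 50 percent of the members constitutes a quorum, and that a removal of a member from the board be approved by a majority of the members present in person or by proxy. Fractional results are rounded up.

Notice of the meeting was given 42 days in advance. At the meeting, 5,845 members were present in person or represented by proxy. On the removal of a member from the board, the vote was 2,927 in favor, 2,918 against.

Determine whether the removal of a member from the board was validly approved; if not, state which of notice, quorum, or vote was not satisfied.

Invalid — notice requirement not satisfied.

Notice: 42 days given; 45 required. Not satisfied.
Quorum: 50% of 11,688 = 5,844; 5,845 present. Satisfied.
Vote: requires a majority of those present (5,845); a majority of 5845 is 2923, so 2,923 needed; 2,927 in favor. Satisfied.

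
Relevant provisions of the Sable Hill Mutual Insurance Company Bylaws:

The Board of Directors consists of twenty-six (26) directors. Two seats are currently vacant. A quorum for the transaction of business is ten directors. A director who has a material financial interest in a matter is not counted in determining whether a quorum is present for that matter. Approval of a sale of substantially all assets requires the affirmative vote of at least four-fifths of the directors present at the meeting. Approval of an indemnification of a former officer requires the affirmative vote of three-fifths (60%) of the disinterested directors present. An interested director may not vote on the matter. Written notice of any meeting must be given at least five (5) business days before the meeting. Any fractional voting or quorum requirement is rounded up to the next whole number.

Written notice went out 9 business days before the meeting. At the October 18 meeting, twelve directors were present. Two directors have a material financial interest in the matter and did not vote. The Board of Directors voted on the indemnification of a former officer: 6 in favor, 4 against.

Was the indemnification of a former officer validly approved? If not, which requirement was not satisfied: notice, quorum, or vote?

Valid — all requirements satisfied.

Notice: 9 business days given; 5 required (9 ≥ 5). Satisfied.
Quorum: 12 present, but the 2 interested directors do not count, leaving 10. Quorum is 10. Satisfied.
Vote: the indemnification of a former officer requires three-fifths of the disinterested directors present (12 − 2 = 10). 3/5 of 10 = 6, so 6 affirmative votes are needed; 6 voted in favor. Satisfied.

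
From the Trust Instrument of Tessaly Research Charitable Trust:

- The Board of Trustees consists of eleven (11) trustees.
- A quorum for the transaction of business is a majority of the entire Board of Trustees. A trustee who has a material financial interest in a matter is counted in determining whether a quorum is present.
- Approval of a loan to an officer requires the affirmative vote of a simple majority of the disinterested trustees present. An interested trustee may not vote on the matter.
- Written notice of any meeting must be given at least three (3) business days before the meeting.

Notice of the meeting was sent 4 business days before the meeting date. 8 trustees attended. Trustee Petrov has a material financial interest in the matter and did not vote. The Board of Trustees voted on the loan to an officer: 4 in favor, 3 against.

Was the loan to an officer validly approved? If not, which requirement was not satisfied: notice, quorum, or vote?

Valid — all requirements satisfied.

Notice: 4 business days given; 3 required (4 ≥ 3). Satisfied.
Quorum: 8 present (interested trustees count toward quorum); quorum is 6. Satisfied.
Vote: the loan to an officer requires a majority of the disinterested trustees present (8 − 1 = 7). A majority of 7 is 4, so 4 affirmative votes are needed; 4 voted in favor. Satisfied.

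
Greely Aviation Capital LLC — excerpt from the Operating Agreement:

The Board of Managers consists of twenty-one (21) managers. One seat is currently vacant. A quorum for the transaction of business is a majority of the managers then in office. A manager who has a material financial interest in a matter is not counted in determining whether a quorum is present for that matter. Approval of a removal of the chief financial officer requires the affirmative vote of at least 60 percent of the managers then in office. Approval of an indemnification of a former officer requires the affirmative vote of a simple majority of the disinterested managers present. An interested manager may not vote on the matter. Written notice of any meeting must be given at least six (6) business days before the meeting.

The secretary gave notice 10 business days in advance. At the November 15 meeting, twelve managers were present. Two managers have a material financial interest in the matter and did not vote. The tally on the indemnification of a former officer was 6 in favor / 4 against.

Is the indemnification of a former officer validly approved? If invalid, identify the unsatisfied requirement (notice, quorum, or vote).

Invalid — quorum requirement not satisfied.

Notice: 10 business days given; 6 required (10 ≥ 6). Satisfied.
Quorum: 12 present, but the 2 interested managers do not count, leaving 10. Quorum is 11. Not satisfied.
Vote: the indemnification of a former officer requires a majority of the disinterested managers present (12 − 2 = 10). A majority of 10 is 6, so 6 affirmative votes are needed; 6 voted in favor. Satisfied. (Moot — without a quorum no business can be validly transacted.)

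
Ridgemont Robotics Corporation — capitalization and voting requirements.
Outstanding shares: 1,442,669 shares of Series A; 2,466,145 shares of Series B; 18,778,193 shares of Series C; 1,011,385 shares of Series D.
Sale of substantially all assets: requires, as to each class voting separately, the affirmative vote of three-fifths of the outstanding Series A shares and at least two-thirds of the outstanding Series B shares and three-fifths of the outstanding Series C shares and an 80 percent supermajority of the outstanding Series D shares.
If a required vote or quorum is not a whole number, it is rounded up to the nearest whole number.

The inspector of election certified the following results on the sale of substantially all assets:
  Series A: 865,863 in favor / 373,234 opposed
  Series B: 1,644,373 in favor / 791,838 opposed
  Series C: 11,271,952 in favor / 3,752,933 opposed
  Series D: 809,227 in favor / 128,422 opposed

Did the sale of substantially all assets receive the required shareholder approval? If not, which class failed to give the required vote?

Series A: 3/5 of 1442669 = 865601.40, rounded up to 865602; 865,602 required, 865,863 in favor — approved.
Series B: 2/3 of 2466145 = 1644096.67, rounded up to 1644097; 1,644,097 required, 1,644,373 in favor — approved.
Series C: 3/5 of 18778193 = 11266915.80, rounded up to 11266916; 11,266,916 required, 11,271,952 in favor — approved.
Series D: 4/5 of 1011385 = 809108; 809,108 required, 809,227 in favor — approved.

Approved — every class gave the required vote.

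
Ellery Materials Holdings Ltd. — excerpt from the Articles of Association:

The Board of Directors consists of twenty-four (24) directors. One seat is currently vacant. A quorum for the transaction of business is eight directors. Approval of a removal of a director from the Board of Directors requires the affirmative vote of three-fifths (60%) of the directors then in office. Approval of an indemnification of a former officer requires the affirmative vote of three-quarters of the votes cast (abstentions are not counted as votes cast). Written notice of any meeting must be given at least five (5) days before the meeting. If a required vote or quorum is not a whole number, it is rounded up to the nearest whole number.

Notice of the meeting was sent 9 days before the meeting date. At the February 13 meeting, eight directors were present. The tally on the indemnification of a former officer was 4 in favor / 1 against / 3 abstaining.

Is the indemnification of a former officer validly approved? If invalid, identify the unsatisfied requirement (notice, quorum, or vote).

Notice: 9 days given; 5 required (9 ≥ 5). Satisfied.
Quorum: 8 present; quorum is 8. Satisfied.
Vote: the indemnification of a former officer requires three-fourths of the votes cast (8 present − 3 abstaining = 5). 3/4 of 5 = 3.75, rounded up to 4, so 4 affirmative votes are needed; 4 voted in favor. Satisfied.

Valid — all requirements satisfied.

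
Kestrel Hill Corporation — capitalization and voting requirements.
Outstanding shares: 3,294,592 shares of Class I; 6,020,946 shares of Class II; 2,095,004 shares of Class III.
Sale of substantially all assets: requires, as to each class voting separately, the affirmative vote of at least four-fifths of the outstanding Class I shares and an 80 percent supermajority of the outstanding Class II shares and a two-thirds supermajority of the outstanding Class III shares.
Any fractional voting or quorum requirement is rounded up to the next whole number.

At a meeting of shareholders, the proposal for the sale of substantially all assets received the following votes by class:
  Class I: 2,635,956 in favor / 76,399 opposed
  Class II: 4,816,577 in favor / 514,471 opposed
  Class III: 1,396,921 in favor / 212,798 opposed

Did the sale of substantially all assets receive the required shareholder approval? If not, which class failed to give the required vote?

Not approved — the Class II shares did not give the required vote.

Class I: 4/5 of 3294592 = 2635673.60, rounded up to 2635674; 2,635,674 required, 2,635,956 in favor — approved.
Class II: 4/5 of 6020946 = 4816756.80, rounded up to 4816757; 4,816,757 required, 4,816,577 in favor — not approved.
Class III: 2/3 of 2095004 = 1396669.33, rounded up to 1396670; 1,396,670 required, 1,396,921 in favor — approved.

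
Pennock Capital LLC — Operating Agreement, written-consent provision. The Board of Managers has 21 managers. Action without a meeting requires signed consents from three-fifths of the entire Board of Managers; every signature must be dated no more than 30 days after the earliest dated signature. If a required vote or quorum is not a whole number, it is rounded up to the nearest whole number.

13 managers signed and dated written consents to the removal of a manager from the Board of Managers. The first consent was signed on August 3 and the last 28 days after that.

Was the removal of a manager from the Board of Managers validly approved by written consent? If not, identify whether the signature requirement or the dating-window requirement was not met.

Effective — both the signature and dating-window requirements are satisfied.

Signatures required: three-fifths of 21 — 3/5 of 21 = 12.60, rounded up to 13, so 13 needed; 13 signed. Sufficient.
Dating window: the latest signature is 28 days after the earliest; the limit is 30 days. Within the window.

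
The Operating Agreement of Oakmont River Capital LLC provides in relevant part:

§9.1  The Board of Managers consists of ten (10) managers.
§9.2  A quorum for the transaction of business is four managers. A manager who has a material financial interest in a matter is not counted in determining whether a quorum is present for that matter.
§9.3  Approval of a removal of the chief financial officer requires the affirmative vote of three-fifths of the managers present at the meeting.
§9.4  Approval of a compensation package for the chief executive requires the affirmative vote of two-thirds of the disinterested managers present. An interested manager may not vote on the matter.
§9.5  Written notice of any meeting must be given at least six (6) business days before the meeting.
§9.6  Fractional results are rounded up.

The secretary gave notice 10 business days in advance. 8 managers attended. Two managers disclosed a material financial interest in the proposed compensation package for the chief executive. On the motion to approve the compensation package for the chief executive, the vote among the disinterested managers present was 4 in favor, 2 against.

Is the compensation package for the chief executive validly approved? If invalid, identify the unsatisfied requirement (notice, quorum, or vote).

Notice: 10 business days given; 6 required (10 ≥ 6). Satisfied.
Quorum: 8 present, but the 2 interested managers do not count, leaving 6. Quorum is 4. Satisfied.
Vote: the compensation package for the chief executive requires two-thirds of the disinterested managers present (8 − 2 = 6). 2/3 of 6 = 4, so 4 affirmative votes are needed; 4 voted in favor. Satisfied.

Valid — all requirements satisfied.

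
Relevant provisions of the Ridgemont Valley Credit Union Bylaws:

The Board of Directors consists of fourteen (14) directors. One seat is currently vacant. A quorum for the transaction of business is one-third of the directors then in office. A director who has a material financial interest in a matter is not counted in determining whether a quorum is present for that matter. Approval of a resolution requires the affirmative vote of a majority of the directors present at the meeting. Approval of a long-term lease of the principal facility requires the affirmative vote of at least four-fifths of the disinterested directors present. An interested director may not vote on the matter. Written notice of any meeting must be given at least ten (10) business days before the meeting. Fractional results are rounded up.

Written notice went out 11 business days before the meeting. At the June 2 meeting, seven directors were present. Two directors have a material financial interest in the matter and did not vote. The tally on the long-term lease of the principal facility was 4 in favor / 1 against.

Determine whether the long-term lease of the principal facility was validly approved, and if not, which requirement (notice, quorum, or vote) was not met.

Notice: 11 business days given; 10 required (11 ≥ 10). Satisfied.
Quorum: 7 present, but the 2 interested directors do not count, leaving 5. Quorum is 5. Satisfied.
Vote: the long-term lease of the principal facility requires four-fifths of the disinterested directors present (7 − 2 = 5). 4/5 of 5 = 4, so 4 affirmative votes are needed; 4 voted in favor. Satisfied.

Valid — all requirements satisfied.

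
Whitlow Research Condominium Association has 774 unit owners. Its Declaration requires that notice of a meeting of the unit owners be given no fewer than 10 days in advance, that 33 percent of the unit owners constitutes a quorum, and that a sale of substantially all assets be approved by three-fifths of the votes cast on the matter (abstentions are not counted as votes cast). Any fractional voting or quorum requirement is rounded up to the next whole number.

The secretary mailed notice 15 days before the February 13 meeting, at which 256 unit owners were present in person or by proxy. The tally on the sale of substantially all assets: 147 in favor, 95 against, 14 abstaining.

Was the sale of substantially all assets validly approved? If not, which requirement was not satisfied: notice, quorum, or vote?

Notice: 15 days given; 10 required. Satisfied.
Quorum: 33% of 774 = 255.42, rounded up to 256; 256 present. Satisfied.
Vote: requires three-fifths of the votes cast (256 − 14 abstaining = 242); 3/5 of 242 = 145.20, rounded up to 146, so 146 needed; 147 in favor. Satisfied.

Valid — all requirements satisfied.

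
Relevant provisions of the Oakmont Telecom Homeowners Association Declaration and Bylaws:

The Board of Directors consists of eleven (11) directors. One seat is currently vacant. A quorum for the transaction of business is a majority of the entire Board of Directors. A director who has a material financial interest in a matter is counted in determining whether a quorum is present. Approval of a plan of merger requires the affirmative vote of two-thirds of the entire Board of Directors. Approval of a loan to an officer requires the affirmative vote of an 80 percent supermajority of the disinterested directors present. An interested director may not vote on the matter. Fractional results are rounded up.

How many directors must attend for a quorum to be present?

6

A majority of 11 is 6.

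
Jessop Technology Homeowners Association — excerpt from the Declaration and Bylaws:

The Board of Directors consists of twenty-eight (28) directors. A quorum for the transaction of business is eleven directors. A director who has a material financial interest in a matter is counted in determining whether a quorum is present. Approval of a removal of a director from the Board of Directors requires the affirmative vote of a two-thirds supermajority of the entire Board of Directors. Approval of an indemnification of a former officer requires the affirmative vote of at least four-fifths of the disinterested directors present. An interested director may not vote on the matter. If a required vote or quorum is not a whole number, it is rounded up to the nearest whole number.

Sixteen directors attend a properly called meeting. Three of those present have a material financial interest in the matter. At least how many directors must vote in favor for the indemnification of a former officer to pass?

The indemnification of a former officer requires four-fifths of the disinterested directors present (16 − 3 = 13).
4/5 of 13 = 10.40, rounded up to 11.

11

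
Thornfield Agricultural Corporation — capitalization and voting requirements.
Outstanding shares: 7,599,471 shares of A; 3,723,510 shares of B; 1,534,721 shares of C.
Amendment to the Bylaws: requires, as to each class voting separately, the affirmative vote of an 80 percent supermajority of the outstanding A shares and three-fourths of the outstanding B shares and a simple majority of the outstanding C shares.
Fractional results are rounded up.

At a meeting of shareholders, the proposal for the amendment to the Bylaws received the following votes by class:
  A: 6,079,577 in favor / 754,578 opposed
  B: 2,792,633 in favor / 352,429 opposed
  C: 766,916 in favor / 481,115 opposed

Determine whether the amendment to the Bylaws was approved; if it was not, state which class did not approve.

A: 4/5 of 7599471 = 6079576.80, rounded up to 6079577; 6,079,577 required, 6,079,577 in favor — approved.
B: 3/4 of 3723510 = 2792632.50, rounded up to 2792633; 2,792,633 required, 2,792,633 in favor — approved.
C: a majority of 1534721 is 767361; 767,361 required, 766,916 in favor — not approved.

Not approved — the C shares did not give the required vote.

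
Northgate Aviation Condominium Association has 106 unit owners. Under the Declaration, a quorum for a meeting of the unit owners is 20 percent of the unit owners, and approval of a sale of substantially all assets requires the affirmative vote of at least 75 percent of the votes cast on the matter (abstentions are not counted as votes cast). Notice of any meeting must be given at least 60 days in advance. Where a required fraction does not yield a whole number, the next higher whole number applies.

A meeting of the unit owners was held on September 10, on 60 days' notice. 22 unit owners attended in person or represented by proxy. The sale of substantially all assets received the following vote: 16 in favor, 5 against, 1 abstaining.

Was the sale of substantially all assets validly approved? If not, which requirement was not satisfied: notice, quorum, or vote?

Notice: 60 days given; 60 required. Satisfied.
Quorum: 20% of 106 = 21.20, rounded up to 22; 22 present. Satisfied.
Vote: requires three-fourths of the votes cast (22 − 1 abstaining = 21); 3/4 of 21 = 15.75, rounded up to 16, so 16 needed; 16 in favor. Satisfied.

Valid — all requirements satisfied.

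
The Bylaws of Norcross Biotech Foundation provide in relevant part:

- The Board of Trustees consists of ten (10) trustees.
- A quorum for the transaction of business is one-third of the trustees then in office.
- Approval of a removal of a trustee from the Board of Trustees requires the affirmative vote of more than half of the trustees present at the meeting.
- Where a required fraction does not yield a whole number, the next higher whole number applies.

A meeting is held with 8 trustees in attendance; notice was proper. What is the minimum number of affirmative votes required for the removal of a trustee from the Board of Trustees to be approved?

5

The removal of a trustee from the Board of Trustees requires a majority of the trustees present (8).
A majority of 8 is 5.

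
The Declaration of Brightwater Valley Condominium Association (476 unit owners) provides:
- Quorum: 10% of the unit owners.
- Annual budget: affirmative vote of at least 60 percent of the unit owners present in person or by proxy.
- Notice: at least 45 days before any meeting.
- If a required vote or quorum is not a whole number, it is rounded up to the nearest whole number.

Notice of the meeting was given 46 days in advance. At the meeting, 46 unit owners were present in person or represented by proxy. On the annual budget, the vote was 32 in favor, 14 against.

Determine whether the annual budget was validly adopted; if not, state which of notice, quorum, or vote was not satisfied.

Notice: 46 days given; 45 required. Satisfied.
Quorum: 10% of 476 = 47.60, rounded up to 48; 46 present. Not satisfied.
Vote: requires three-fifths of those present (46); 3/5 of 46 = 27.60, rounded up to 28, so 28 needed; 32 in favor. Satisfied.

Invalid — quorum requirement not satisfied.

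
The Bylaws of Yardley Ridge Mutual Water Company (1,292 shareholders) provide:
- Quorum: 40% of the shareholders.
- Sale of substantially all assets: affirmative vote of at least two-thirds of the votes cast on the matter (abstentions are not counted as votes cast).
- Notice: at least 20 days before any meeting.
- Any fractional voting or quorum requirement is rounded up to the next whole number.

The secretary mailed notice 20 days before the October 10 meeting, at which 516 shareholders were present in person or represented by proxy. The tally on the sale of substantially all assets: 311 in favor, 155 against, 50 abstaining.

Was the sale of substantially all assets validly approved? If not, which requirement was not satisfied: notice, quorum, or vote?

Invalid — quorum requirement not satisfied.

Notice: 20 days given; 20 required. Satisfied.
Quorum: 40% of 1,292 = 516.80, rounded up to 517; 516 present. Not satisfied.
Vote: requires two-thirds of the votes cast (516 − 50 abstaining = 466); 2/3 of 466 = 310.67, rounded up to 311, so 311 needed; 311 in favor. Satisfied.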